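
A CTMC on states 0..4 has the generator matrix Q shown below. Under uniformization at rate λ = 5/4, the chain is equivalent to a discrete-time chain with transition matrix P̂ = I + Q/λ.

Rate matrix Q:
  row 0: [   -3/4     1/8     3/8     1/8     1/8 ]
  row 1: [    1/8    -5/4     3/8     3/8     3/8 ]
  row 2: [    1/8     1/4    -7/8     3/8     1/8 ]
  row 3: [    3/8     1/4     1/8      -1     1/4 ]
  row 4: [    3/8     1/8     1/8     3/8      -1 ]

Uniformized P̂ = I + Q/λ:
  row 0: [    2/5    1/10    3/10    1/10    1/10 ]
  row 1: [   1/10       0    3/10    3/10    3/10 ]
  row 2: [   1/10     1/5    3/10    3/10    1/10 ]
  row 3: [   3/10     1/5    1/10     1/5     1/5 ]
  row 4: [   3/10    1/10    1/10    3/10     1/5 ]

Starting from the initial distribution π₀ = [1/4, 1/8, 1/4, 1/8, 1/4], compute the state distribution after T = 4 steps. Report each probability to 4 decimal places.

π = [0.2549, 0.1317, 0.2216, 0.2264, 0.1655]

t=0: π = [0.2500, 0.1250, 0.2500, 0.1250, 0.2500]
t=1: π = [0.2500, 0.1250, 0.2250, 0.2375, 0.1625]
t=2: π = [0.2550, 0.1338, 0.2200, 0.2263, 0.1650]
t=3: π = [0.2548, 0.1313, 0.2218, 0.2264, 0.1659]
t=4: π = [0.2549, 0.1317, 0.2216, 0.2264, 0.1655]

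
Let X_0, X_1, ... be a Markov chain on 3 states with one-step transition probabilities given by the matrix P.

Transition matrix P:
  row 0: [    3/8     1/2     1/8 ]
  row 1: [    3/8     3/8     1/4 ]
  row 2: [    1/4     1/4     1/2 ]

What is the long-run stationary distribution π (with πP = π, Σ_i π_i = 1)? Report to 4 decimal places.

π = [0.3404, 0.3830, 0.2766]

Balance equations π_j = Σ_i π_i·P[i][j]:
  π_0 = 3/8·π_0 + 3/8·π_1 + 1/4·π_2
  π_1 = 1/2·π_0 + 3/8·π_1 + 1/4·π_2
  normalize: π_0 + π_1 + π_2 = 1
Solving the linear system gives exactly π = [16/47, 18/47, 13/47].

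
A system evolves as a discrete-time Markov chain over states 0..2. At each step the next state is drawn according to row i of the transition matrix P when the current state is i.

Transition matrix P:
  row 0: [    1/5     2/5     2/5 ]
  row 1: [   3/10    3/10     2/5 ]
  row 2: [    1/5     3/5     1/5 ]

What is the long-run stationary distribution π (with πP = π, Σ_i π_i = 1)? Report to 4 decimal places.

π = [0.2424, 0.4242, 0.3333]

Balance equations π_j = Σ_i π_i·P[i][j]:
  π_0 = 1/5·π_0 + 3/10·π_1 + 1/5·π_2
  π_1 = 2/5·π_0 + 3/10·π_1 + 3/5·π_2
  normalize: π_0 + π_1 + π_2 = 1
Solving the linear system gives exactly π = [8/33, 14/33, 1/3].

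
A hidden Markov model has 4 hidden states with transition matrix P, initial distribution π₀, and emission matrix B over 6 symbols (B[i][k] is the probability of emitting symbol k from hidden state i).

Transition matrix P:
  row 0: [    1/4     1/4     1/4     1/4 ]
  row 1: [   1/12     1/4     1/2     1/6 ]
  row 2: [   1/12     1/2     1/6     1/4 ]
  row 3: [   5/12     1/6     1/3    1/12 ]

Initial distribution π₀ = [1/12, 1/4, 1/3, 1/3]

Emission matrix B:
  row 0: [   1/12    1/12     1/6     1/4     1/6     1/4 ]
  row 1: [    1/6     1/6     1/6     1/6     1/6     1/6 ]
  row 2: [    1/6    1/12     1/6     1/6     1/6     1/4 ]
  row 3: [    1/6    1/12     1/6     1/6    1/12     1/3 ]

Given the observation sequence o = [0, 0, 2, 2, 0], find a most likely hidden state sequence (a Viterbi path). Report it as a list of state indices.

t=0: δ = [6.944e-03, 4.167e-02, 5.556e-02, 5.556e-02]  (obs o_0=0)
t=1: δ = [1.929e-03, 4.630e-03, 3.472e-03, 2.315e-03]  ψ = [3, 2, 1, 2]  (obs o_1=0)
t=2: δ = [1.608e-04, 2.894e-04, 3.858e-04, 1.447e-04]  ψ = [3, 2, 1, 2]  (obs o_2=2)
t=3: δ = [1.005e-05, 3.215e-05, 2.411e-05, 1.608e-05]  ψ = [3, 2, 1, 2]  (obs o_3=2)
t=4: δ = [5.582e-07, 2.009e-06, 2.679e-06, 1.005e-06]  ψ = [3, 2, 1, 2]  (obs o_4=0)
backtrack: best end state = 2; path = [2, 1, 2, 1, 2]

path = [2, 1, 2, 1, 2]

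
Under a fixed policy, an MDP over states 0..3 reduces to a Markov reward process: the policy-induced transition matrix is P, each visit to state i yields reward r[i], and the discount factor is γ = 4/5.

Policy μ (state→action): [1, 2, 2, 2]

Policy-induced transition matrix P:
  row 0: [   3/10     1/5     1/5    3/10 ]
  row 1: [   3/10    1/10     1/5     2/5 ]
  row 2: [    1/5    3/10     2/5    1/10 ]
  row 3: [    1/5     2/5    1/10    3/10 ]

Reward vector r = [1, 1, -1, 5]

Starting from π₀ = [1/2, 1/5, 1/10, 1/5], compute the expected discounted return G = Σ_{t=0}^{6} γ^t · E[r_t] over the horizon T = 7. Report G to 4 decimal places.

G = 6.7095

t=0: π = [0.5000, 0.2000, 0.1000, 0.2000], E[r] = 1.6000, γ^t·E[r] = 1.600000, running G = 1.600000
t=1: π = [0.2700, 0.2300, 0.2000, 0.3000], E[r] = 1.8000, γ^t·E[r] = 1.440000, running G = 3.040000
t=2: π = [0.2500, 0.2570, 0.2100, 0.2830], E[r] = 1.7120, γ^t·E[r] = 1.095680, running G = 4.135680
t=3: π = [0.2507, 0.2519, 0.2137, 0.2837], E[r] = 1.7074, γ^t·E[r] = 0.874189, running G = 5.009869
t=4: π = [0.2503, 0.2529, 0.2144, 0.2825], E[r] = 1.7011, γ^t·E[r] = 0.696754, running G = 5.706623
t=5: π = [0.2503, 0.2526, 0.2146, 0.2824], E[r] = 1.7004, γ^t·E[r] = 0.557192, running G = 6.263815
t=6: π = [0.2503, 0.2527, 0.2147, 0.2823], E[r] = 1.7000, γ^t·E[r] = 0.445640, running G = 6.709455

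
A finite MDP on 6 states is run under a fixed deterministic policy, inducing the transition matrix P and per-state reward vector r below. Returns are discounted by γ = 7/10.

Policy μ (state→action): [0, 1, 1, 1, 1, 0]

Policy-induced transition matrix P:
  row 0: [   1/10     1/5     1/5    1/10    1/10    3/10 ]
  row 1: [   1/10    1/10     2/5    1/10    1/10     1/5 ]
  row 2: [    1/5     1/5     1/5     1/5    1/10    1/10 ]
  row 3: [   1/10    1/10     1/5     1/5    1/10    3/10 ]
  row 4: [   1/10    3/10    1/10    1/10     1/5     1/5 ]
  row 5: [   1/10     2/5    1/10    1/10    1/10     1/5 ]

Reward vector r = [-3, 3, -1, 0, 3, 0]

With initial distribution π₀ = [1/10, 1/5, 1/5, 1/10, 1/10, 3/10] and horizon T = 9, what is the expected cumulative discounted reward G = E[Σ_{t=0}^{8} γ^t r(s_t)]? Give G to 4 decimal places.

t=0: π = [0.1000, 0.2000, 0.2000, 0.1000, 0.1000, 0.3000], E[r] = 0.4000, γ^t·E[r] = 0.400000, running G = 0.400000
t=1: π = [0.1200, 0.2400, 0.2000, 0.1300, 0.1100, 0.2000], E[r] = 0.4900, γ^t·E[r] = 0.343000, running G = 0.743000
t=2: π = [0.1200, 0.2140, 0.2170, 0.1330, 0.1110, 0.2050], E[r] = 0.3980, γ^t·E[r] = 0.195020, running G = 0.938020
t=3: π = [0.1217, 0.2174, 0.2112, 0.1350, 0.1111, 0.2036], E[r] = 0.4092, γ^t·E[r] = 0.140356, running G = 1.078376
t=4: π = [0.1211, 0.2166, 0.2120, 0.1346, 0.1111, 0.2046], E[r] = 0.4077, γ^t·E[r] = 0.097896, running G = 1.176272
t=5: π = [0.1212, 0.2169, 0.2118, 0.1347, 0.1111, 0.2044], E[r] = 0.4087, γ^t·E[r] = 0.068687, running G = 1.244958
t=6: π = [0.1212, 0.2168, 0.2118, 0.1346, 0.1111, 0.2044], E[r] = 0.4085, γ^t·E[r] = 0.048055, running G = 1.293014
t=7: π = [0.1212, 0.2168, 0.2118, 0.1346, 0.1111, 0.2044], E[r] = 0.4085, γ^t·E[r] = 0.033642, running G = 1.326656
t=8: π = [0.1212, 0.2168, 0.2118, 0.1346, 0.1111, 0.2044], E[r] = 0.4085, γ^t·E[r] = 0.023549, running G = 1.350205

G = 1.3502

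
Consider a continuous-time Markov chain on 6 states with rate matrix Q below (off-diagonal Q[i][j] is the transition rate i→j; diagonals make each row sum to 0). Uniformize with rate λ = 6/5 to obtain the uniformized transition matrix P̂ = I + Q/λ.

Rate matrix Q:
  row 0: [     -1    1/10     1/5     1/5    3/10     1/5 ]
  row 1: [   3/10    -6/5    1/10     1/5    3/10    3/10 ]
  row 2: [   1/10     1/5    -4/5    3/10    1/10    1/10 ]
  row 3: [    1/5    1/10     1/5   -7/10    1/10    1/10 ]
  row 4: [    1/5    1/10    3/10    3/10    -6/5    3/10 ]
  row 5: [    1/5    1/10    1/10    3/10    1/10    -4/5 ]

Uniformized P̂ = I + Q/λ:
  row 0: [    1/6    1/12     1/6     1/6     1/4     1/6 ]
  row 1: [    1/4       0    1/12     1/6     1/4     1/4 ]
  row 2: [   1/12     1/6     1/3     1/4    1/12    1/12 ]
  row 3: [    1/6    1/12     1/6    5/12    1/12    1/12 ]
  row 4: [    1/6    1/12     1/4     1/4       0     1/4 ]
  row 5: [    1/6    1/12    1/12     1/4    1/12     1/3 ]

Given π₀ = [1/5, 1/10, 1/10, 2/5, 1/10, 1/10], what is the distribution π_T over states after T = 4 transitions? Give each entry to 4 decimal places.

t=0: π = [0.2000, 0.1000, 0.1000, 0.4000, 0.1000, 0.1000]
t=1: π = [0.1667, 0.0833, 0.1750, 0.2917, 0.1250, 0.1583]
t=2: π = [0.1590, 0.0910, 0.1861, 0.2778, 0.1146, 0.1715]
t=3: π = [0.1587, 0.0913, 0.1854, 0.2755, 0.1155, 0.1737]
t=4: π = [0.1588, 0.0912, 0.1851, 0.2751, 0.1154, 0.1744]

π = [0.1588, 0.0912, 0.1851, 0.2751, 0.1154, 0.1744]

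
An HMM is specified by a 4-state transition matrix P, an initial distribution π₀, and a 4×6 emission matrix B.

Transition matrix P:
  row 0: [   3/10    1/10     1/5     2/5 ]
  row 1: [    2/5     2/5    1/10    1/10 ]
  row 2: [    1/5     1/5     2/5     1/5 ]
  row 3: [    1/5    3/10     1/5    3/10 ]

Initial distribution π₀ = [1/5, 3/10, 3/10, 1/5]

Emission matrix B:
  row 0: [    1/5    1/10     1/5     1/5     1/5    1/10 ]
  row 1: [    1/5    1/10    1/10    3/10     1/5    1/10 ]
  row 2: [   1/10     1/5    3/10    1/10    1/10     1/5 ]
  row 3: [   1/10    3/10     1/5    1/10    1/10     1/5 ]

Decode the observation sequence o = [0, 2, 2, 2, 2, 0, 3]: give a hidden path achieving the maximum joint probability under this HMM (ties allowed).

t=0: δ = [4.000e-02, 6.000e-02, 3.000e-02, 2.000e-02]  (obs o_0=0)
t=1: δ = [4.800e-03, 2.400e-03, 3.600e-03, 3.200e-03]  ψ = [1, 1, 2, 0]  (obs o_1=2)
t=2: δ = [2.880e-04, 9.600e-05, 4.320e-04, 3.840e-04]  ψ = [0, 1, 2, 0]  (obs o_2=2)
t=3: δ = [1.728e-05, 1.152e-05, 5.184e-05, 2.304e-05]  ψ = [0, 3, 2, 0]  (obs o_3=2)
t=4: δ = [2.074e-06, 1.037e-06, 6.221e-06, 2.074e-06]  ψ = [2, 2, 2, 2]  (obs o_4=2)
t=5: δ = [2.488e-07, 2.488e-07, 2.488e-07, 1.244e-07]  ψ = [2, 2, 2, 2]  (obs o_5=0)
t=6: δ = [1.991e-08, 2.986e-08, 9.953e-09, 9.953e-09]  ψ = [1, 1, 2, 0]  (obs o_6=3)
backtrack: best end state = 1; path = [2, 2, 2, 2, 2, 1, 1]

path = [2, 2, 2, 2, 2, 1, 1]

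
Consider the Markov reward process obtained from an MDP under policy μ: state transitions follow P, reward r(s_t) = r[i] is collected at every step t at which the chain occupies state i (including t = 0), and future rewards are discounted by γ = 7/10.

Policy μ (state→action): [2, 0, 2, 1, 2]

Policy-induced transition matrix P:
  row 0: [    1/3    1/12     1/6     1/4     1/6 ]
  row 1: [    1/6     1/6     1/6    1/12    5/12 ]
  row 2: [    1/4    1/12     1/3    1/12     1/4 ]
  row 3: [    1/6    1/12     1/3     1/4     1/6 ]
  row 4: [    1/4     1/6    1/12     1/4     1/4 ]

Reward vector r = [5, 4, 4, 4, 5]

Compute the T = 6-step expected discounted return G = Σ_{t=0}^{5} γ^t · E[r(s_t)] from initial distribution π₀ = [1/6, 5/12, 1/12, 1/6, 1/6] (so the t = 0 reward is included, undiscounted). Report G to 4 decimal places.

t=0: π = [0.1667, 0.4167, 0.0833, 0.1667, 0.1667], E[r] = 4.3333, γ^t·E[r] = 4.333333, running G = 4.333333
t=1: π = [0.2153, 0.1319, 0.1944, 0.1667, 0.2917], E[r] = 4.5069, γ^t·E[r] = 3.154861, running G = 7.488194
t=2: π = [0.2431, 0.1186, 0.2025, 0.1956, 0.2402], E[r] = 4.4832, γ^t·E[r] = 2.196777, running G = 9.684971
t=3: π = [0.2441, 0.1132, 0.2130, 0.1965, 0.2332], E[r] = 4.4773, γ^t·E[r] = 1.535709, running G = 11.220680
t=4: π = [0.2445, 0.1122, 0.2155, 0.1956, 0.2322], E[r] = 4.4767, γ^t·E[r] = 1.074854, running G = 12.295534
t=5: π = [0.2447, 0.1120, 0.2158, 0.1954, 0.2320], E[r] = 4.4767, γ^t·E[r] = 0.752407, running G = 13.047940

G = 13.0479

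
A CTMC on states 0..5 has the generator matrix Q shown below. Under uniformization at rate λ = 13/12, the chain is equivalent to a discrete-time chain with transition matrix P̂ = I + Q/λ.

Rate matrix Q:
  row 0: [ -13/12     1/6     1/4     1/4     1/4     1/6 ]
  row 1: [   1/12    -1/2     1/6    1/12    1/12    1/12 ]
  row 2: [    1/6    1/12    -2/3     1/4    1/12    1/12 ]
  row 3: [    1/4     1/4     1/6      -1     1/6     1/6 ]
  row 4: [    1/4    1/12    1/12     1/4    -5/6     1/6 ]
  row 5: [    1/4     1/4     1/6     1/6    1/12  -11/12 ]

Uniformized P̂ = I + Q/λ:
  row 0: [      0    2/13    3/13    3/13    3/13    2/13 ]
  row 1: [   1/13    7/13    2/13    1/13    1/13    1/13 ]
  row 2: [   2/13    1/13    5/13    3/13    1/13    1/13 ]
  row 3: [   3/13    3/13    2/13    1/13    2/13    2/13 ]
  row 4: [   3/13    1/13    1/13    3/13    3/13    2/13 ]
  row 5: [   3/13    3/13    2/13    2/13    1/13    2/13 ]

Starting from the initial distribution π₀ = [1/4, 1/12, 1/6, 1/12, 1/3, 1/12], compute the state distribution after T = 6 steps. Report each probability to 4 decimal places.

t=0: π = [0.2500, 0.0833, 0.1667, 0.0833, 0.3333, 0.0833]
t=1: π = [0.1474, 0.1603, 0.1859, 0.1987, 0.1731, 0.1346]
t=2: π = [0.1578, 0.2135, 0.1948, 0.1652, 0.1415, 0.1272]
t=3: π = [0.1465, 0.2326, 0.2000, 0.1627, 0.1357, 0.1224]
t=4: π = [0.1458, 0.2394, 0.2008, 0.1605, 0.1329, 0.1206]
t=5: π = [0.1448, 0.2419, 0.2012, 0.1600, 0.1321, 0.1200]
t=6: π = [0.1447, 0.2428, 0.2013, 0.1597, 0.1318, 0.1198]

π = [0.1447, 0.2428, 0.2013, 0.1597, 0.1318, 0.1198]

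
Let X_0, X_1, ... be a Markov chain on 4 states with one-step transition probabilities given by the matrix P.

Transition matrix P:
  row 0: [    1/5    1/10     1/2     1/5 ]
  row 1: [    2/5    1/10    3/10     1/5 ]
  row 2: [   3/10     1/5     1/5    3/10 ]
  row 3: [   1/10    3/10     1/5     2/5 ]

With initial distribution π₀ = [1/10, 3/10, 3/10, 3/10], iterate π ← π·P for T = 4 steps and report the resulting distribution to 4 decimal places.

t=0: π = [0.1000, 0.3000, 0.3000, 0.3000]
t=1: π = [0.2600, 0.1900, 0.2600, 0.2900]
t=2: π = [0.2350, 0.1840, 0.2970, 0.2840]
t=3: π = [0.2381, 0.1865, 0.2889, 0.2865]
t=4: π = [0.2375, 0.1862, 0.2901, 0.2862]

π = [0.2375, 0.1862, 0.2901, 0.2862]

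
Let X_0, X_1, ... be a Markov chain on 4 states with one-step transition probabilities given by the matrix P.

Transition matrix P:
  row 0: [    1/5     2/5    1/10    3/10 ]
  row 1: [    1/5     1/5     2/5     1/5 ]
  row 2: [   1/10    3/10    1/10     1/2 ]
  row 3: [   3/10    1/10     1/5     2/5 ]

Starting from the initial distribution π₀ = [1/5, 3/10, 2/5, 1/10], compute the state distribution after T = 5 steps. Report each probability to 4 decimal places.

π = [0.2148, 0.2283, 0.2034, 0.3535]

t=0: π = [0.2000, 0.3000, 0.4000, 0.1000]
t=1: π = [0.1700, 0.2700, 0.2000, 0.3600]
t=2: π = [0.2160, 0.2180, 0.2170, 0.3490]
t=3: π = [0.2132, 0.2300, 0.2003, 0.3565]
t=4: π = [0.2156, 0.2270, 0.2047, 0.3527]
t=5: π = [0.2148, 0.2283, 0.2034, 0.3535]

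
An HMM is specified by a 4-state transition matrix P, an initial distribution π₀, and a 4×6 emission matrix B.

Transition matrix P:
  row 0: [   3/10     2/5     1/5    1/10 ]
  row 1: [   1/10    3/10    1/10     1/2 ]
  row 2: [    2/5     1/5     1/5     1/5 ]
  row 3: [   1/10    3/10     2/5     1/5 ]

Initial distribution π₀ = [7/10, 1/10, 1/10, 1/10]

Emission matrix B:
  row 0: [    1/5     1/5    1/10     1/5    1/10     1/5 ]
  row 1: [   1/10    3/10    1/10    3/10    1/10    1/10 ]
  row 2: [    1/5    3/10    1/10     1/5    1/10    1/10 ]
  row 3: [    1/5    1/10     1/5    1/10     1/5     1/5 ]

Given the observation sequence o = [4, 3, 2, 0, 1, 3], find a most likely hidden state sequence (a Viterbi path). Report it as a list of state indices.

t=0: δ = [7.000e-02, 1.000e-02, 1.000e-02, 2.000e-02]  (obs o_0=4)
t=1: δ = [4.200e-03, 8.400e-03, 2.800e-03, 7.000e-04]  ψ = [0, 0, 0, 0]  (obs o_1=3)
t=2: δ = [1.260e-04, 2.520e-04, 8.400e-05, 8.400e-04]  ψ = [0, 1, 0, 1]  (obs o_2=2)
t=3: δ = [1.680e-05, 2.520e-05, 6.720e-05, 3.360e-05]  ψ = [3, 3, 3, 3]  (obs o_3=0)
t=4: δ = [5.376e-06, 4.032e-06, 4.032e-06, 1.344e-06]  ψ = [2, 2, 2, 2]  (obs o_4=1)
t=5: δ = [3.226e-07, 6.451e-07, 2.150e-07, 2.016e-07]  ψ = [0, 0, 0, 1]  (obs o_5=3)
backtrack: best end state = 1; path = [0, 1, 3, 2, 0, 1]

path = [0, 1, 3, 2, 0, 1]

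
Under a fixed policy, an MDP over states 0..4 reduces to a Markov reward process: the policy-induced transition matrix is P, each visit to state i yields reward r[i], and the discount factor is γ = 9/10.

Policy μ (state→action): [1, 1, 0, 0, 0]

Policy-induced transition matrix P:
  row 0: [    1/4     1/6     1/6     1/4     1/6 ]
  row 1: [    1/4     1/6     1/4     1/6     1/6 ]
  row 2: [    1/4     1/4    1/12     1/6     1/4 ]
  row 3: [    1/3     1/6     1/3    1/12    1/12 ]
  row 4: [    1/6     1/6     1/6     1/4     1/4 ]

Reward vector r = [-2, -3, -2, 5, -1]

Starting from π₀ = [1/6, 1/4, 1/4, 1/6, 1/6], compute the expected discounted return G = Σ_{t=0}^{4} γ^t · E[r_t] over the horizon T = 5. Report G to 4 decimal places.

G = -3.0888

t=0: π = [0.1667, 0.2500, 0.2500, 0.1667, 0.1667], E[r] = -0.9167, γ^t·E[r] = -0.916667, running G = -0.916667
t=1: π = [0.2500, 0.1875, 0.1944, 0.1806, 0.1875], E[r] = -0.7361, γ^t·E[r] = -0.662500, running G = -1.579167
t=2: π = [0.2494, 0.1829, 0.1962, 0.1881, 0.1834], E[r] = -0.6829, γ^t·E[r] = -0.553125, running G = -2.132292
t=3: π = [0.2504, 0.1830, 0.1969, 0.1871, 0.1826], E[r] = -0.6909, γ^t·E[r] = -0.503684, running G = -2.635975
t=4: π = [0.2504, 0.1831, 0.1967, 0.1872, 0.1827], E[r] = -0.6902, γ^t·E[r] = -0.452862, running G = -3.088837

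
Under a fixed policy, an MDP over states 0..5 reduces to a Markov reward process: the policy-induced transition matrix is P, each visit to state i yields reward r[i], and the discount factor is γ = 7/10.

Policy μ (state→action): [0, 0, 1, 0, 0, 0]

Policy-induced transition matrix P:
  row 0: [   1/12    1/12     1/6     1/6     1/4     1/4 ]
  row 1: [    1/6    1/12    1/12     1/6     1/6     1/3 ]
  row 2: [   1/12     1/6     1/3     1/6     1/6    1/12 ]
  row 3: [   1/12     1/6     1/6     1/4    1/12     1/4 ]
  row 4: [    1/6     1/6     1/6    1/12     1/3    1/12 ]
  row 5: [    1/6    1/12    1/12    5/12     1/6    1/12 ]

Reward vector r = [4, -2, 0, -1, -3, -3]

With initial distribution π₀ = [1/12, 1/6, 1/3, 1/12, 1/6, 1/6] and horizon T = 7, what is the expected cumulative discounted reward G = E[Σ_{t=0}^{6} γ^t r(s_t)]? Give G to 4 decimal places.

t=0: π = [0.0833, 0.1667, 0.3333, 0.0833, 0.1667, 0.1667], E[r] = -1.0833, γ^t·E[r] = -1.083333, running G = -1.083333
t=1: π = [0.1250, 0.1319, 0.1944, 0.2014, 0.1944, 0.1528], E[r] = -1.0069, γ^t·E[r] = -0.704861, running G = -1.788194
t=2: π = [0.1233, 0.1325, 0.1753, 0.2054, 0.1927, 0.1707], E[r] = -1.0677, γ^t·E[r] = -0.523177, running G = -2.311372
t=3: π = [0.1247, 0.1311, 0.1706, 0.2104, 0.1919, 0.1712], E[r] = -1.0636, γ^t·E[r] = -0.364801, running G = -2.676173
t=4: π = [0.1245, 0.1311, 0.1699, 0.2110, 0.1915, 0.1720], E[r] = -1.0655, γ^t·E[r] = -0.255823, running G = -2.931996
t=5: π = [0.1245, 0.1310, 0.1697, 0.2113, 0.1914, 0.1720], E[r] = -1.0654, γ^t·E[r] = -0.179059, running G = -3.111055
t=6: π = [0.1245, 0.1310, 0.1697, 0.2113, 0.1913, 0.1721], E[r] = -1.0654, γ^t·E[r] = -0.125349, running G = -3.236404

G = -3.2364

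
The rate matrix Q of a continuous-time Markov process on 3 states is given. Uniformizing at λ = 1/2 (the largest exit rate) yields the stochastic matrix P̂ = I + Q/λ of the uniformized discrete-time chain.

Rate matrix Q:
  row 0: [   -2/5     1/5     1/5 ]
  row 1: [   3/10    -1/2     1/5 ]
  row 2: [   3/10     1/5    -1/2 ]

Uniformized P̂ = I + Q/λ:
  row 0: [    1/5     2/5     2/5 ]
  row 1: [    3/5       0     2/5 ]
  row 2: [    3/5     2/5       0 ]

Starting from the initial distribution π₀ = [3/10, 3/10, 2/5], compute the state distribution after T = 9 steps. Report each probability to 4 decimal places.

π = [0.4286, 0.2857, 0.2857]

t=0: π = [0.3000, 0.3000, 0.4000]
t=1: π = [0.4800, 0.2800, 0.2400]
t=2: π = [0.4080, 0.2880, 0.3040]
t=3: π = [0.4368, 0.2848, 0.2784]
t=4: π = [0.4253, 0.2861, 0.2886]
t=5: π = [0.4299, 0.2856, 0.2845]
t=6: π = [0.4280, 0.2858, 0.2862]
t=7: π = [0.4288, 0.2857, 0.2855]
t=8: π = [0.4285, 0.2857, 0.2858]
t=9: π = [0.4286, 0.2857, 0.2857]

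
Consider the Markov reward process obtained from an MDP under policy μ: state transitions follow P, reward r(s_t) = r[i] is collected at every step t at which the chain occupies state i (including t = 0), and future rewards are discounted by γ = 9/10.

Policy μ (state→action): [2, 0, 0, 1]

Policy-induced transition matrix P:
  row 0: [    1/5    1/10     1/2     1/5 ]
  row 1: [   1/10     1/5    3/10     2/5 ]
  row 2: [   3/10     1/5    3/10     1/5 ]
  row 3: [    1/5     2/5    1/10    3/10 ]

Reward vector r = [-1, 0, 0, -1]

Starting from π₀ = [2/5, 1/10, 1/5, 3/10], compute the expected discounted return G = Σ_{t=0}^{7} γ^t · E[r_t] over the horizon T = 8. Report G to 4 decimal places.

t=0: π = [0.4000, 0.1000, 0.2000, 0.3000], E[r] = -0.7000, γ^t·E[r] = -0.700000, running G = -0.700000
t=1: π = [0.2100, 0.2200, 0.3200, 0.2500], E[r] = -0.4600, γ^t·E[r] = -0.414000, running G = -1.114000
t=2: π = [0.2100, 0.2290, 0.2920, 0.2690], E[r] = -0.4790, γ^t·E[r] = -0.387990, running G = -1.501990
t=3: π = [0.2063, 0.2328, 0.2882, 0.2727], E[r] = -0.4790, γ^t·E[r] = -0.349191, running G = -1.851181
t=4: π = [0.2055, 0.2339, 0.2867, 0.2738], E[r] = -0.4794, γ^t·E[r] = -0.314515, running G = -2.165696
t=5: π = [0.2053, 0.2342, 0.2863, 0.2742], E[r] = -0.4794, γ^t·E[r] = -0.283108, running G = -2.448804
t=6: π = [0.2052, 0.2343, 0.2862, 0.2743], E[r] = -0.4795, γ^t·E[r] = -0.254811, running G = -2.703615
t=7: π = [0.2052, 0.2343, 0.2862, 0.2743], E[r] = -0.4795, γ^t·E[r] = -0.229333, running G = -2.932948

G = -2.9329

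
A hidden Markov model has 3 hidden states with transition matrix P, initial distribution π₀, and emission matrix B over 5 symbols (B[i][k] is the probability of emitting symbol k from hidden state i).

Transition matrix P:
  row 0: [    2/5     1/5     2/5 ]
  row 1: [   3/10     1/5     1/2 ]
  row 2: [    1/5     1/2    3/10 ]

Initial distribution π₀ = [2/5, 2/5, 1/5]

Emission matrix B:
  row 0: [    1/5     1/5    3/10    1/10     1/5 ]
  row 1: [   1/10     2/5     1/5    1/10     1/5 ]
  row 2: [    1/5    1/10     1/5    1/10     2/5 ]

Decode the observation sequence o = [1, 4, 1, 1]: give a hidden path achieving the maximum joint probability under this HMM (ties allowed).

t=0: δ = [8.000e-02, 1.600e-01, 2.000e-02]  (obs o_0=1)
t=1: δ = [9.600e-03, 6.400e-03, 3.200e-02]  ψ = [1, 1, 1]  (obs o_1=4)
t=2: δ = [1.280e-03, 6.400e-03, 9.600e-04]  ψ = [2, 2, 2]  (obs o_2=1)
t=3: δ = [3.840e-04, 5.120e-04, 3.200e-04]  ψ = [1, 1, 1]  (obs o_3=1)
backtrack: best end state = 1; path = [1, 2, 1, 1]

path = [1, 2, 1, 1]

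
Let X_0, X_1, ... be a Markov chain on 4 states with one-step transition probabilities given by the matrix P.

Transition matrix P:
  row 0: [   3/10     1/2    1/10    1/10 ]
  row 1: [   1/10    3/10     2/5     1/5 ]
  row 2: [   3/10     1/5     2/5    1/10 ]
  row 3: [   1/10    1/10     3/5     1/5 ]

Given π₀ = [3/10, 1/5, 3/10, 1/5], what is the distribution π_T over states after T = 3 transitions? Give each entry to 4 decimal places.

t=0: π = [0.3000, 0.2000, 0.3000, 0.2000]
t=1: π = [0.2200, 0.2900, 0.3500, 0.1400]
t=2: π = [0.2140, 0.2810, 0.3620, 0.1430]
t=3: π = [0.2152, 0.2780, 0.3644, 0.1424]

π = [0.2152, 0.2780, 0.3644, 0.1424]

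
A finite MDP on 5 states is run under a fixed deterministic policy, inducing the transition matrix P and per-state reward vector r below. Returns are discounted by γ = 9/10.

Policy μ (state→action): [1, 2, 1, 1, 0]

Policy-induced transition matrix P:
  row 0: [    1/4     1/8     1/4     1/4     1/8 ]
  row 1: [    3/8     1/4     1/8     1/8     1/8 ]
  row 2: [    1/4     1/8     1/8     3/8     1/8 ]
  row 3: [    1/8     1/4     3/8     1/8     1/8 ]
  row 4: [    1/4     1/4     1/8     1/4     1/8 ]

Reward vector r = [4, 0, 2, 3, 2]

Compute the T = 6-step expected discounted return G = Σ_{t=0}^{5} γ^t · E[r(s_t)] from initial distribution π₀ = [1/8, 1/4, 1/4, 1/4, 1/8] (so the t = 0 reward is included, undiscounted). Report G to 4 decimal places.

G = 10.5758

t=0: π = [0.1250, 0.2500, 0.2500, 0.2500, 0.1250], E[r] = 2.0000, γ^t·E[r] = 2.000000, running G = 2.000000
t=1: π = [0.2500, 0.2031, 0.2031, 0.2188, 0.1250], E[r] = 2.3125, γ^t·E[r] = 2.081250, running G = 4.081250
t=2: π = [0.2480, 0.1934, 0.2109, 0.2227, 0.1250], E[r] = 2.3320, γ^t·E[r] = 1.888945, running G = 5.970195
t=3: π = [0.2463, 0.1926, 0.2117, 0.2244, 0.1250], E[r] = 2.3318, γ^t·E[r] = 1.699873, running G = 7.670068
t=4: π = [0.2460, 0.1927, 0.2119, 0.2243, 0.1250], E[r] = 2.3309, γ^t·E[r] = 1.529305, running G = 9.199373
t=5: π = [0.2461, 0.1928, 0.2118, 0.2243, 0.1250], E[r] = 2.3309, γ^t·E[r] = 1.376392, running G = 10.575765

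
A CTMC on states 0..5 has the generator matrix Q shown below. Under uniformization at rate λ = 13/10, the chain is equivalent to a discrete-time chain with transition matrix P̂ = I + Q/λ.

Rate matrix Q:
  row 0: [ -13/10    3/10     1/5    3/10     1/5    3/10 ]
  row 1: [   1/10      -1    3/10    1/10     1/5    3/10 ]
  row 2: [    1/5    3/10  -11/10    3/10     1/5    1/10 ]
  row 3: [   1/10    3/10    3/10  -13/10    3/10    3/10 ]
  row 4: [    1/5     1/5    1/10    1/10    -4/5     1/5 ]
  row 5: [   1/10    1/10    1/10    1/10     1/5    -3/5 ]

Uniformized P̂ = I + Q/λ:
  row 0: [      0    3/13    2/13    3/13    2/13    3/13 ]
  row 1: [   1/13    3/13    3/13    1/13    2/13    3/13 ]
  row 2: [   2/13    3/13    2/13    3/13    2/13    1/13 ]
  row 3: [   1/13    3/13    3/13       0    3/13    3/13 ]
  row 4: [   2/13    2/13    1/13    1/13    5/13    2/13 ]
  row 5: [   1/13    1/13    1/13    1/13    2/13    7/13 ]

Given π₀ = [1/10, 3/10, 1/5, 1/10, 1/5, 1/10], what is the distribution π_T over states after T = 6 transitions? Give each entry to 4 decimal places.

π = [0.0963, 0.1718, 0.1376, 0.1049, 0.2105, 0.2790]

t=0: π = [0.1000, 0.3000, 0.2000, 0.1000, 0.2000, 0.1000]
t=1: π = [0.1000, 0.2000, 0.1615, 0.1154, 0.2077, 0.2154]
t=2: π = [0.0976, 0.1817, 0.1456, 0.1083, 0.2107, 0.2562]
t=3: π = [0.0968, 0.1751, 0.1402, 0.1060, 0.2108, 0.2710]
t=4: π = [0.0965, 0.1729, 0.1384, 0.1052, 0.2106, 0.2764]
t=5: π = [0.0964, 0.1720, 0.1378, 0.1050, 0.2106, 0.2783]
t=6: π = [0.0963, 0.1718, 0.1376, 0.1049, 0.2105, 0.2790]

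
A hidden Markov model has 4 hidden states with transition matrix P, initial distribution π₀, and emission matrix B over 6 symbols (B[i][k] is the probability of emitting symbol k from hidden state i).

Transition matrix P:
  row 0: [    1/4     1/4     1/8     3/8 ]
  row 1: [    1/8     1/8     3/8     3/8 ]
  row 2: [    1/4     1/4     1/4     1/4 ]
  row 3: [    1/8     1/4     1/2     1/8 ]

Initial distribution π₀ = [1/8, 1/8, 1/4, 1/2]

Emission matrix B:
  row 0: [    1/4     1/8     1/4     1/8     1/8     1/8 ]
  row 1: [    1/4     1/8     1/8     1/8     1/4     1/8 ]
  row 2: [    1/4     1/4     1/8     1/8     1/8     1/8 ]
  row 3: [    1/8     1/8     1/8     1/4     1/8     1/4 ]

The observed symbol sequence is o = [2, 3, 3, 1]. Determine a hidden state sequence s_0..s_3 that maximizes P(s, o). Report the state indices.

path = [3, 2, 3, 2]

t=0: δ = [3.125e-02, 1.562e-02, 3.125e-02, 6.250e-02]  (obs o_0=2)
t=1: δ = [9.766e-04, 1.953e-03, 3.906e-03, 2.930e-03]  ψ = [0, 3, 3, 0]  (obs o_1=3)
t=2: δ = [1.221e-04, 1.221e-04, 1.831e-04, 2.441e-04]  ψ = [2, 2, 3, 2]  (obs o_2=3)
t=3: δ = [5.722e-06, 7.629e-06, 3.052e-05, 5.722e-06]  ψ = [2, 3, 3, 0]  (obs o_3=1)
backtrack: best end state = 2; path = [3, 2, 3, 2]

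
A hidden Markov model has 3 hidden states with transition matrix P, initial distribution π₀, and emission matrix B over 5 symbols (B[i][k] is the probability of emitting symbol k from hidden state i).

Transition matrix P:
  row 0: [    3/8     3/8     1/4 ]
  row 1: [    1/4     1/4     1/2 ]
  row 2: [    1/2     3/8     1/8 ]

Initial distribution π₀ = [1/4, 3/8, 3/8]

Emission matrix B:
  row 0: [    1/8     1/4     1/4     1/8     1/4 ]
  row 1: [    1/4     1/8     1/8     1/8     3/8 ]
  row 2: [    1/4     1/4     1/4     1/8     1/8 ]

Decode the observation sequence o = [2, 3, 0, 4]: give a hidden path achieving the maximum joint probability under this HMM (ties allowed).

t=0: δ = [6.250e-02, 4.688e-02, 9.375e-02]  (obs o_0=2)
t=1: δ = [5.859e-03, 4.395e-03, 2.930e-03]  ψ = [2, 2, 1]  (obs o_1=3)
t=2: δ = [2.747e-04, 5.493e-04, 5.493e-04]  ψ = [0, 0, 1]  (obs o_2=0)
t=3: δ = [6.866e-05, 7.725e-05, 3.433e-05]  ψ = [2, 2, 1]  (obs o_3=4)
backtrack: best end state = 1; path = [2, 1, 2, 1]

path = [2, 1, 2, 1]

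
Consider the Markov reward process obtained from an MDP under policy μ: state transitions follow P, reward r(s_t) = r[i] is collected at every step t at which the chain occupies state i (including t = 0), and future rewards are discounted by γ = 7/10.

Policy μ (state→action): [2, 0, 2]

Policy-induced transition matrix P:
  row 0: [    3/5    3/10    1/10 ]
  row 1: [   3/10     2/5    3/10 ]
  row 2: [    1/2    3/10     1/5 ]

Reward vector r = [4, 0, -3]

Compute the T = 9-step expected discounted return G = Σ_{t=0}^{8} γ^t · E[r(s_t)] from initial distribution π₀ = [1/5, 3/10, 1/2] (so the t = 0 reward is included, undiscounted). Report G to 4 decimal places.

G = 2.1951

t=0: π = [0.2000, 0.3000, 0.5000], E[r] = -0.7000, γ^t·E[r] = -0.700000, running G = -0.700000
t=1: π = [0.4600, 0.3300, 0.2100], E[r] = 1.2100, γ^t·E[r] = 0.847000, running G = 0.147000
t=2: π = [0.4800, 0.3330, 0.1870], E[r] = 1.3590, γ^t·E[r] = 0.665910, running G = 0.812910
t=3: π = [0.4814, 0.3333, 0.1853], E[r] = 1.3697, γ^t·E[r] = 0.469807, running G = 1.282717
t=4: π = [0.4815, 0.3333, 0.1852], E[r] = 1.3704, γ^t·E[r] = 0.329021, running G = 1.611738
t=5: π = [0.4815, 0.3333, 0.1852], E[r] = 1.3704, γ^t·E[r] = 0.230319, running G = 1.842057
t=6: π = [0.4815, 0.3333, 0.1852], E[r] = 1.3704, γ^t·E[r] = 0.161223, running G = 2.003280
t=7: π = [0.4815, 0.3333, 0.1852], E[r] = 1.3704, γ^t·E[r] = 0.112856, running G = 2.116135
t=8: π = [0.4815, 0.3333, 0.1852], E[r] = 1.3704, γ^t·E[r] = 0.078999, running G = 2.195135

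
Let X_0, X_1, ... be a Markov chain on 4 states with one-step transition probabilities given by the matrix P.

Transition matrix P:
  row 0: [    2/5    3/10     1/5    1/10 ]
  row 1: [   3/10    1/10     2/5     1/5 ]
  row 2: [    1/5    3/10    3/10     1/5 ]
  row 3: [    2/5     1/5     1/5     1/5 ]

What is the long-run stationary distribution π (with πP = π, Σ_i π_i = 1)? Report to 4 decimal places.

Balance equations π_j = Σ_i π_i·P[i][j]:
  π_0 = 2/5·π_0 + 3/10·π_1 + 1/5·π_2 + 2/5·π_3
  π_1 = 3/10·π_0 + 1/10·π_1 + 3/10·π_2 + 1/5·π_3
  π_2 = 1/5·π_0 + 2/5·π_1 + 3/10·π_2 + 1/5·π_3
  normalize: π_0 + π_1 + π_2 + π_3 = 1
Solving the linear system gives exactly π = [316/983, 232/983, 270/983, 165/983].

π = [0.3215, 0.2360, 0.2747, 0.1679]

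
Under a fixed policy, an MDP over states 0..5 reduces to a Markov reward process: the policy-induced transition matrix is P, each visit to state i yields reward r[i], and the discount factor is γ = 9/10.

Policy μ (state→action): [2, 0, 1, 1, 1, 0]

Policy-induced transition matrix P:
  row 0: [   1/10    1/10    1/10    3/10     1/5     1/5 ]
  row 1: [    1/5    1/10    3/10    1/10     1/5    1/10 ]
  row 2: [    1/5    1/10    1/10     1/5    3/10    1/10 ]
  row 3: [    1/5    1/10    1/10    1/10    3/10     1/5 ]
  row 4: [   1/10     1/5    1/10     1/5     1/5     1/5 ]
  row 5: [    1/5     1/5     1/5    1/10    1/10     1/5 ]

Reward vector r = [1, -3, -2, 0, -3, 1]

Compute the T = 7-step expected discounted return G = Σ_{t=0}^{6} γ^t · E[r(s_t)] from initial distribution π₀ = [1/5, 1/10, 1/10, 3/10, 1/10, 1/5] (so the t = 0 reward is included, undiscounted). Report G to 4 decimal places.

G = -4.6422

t=0: π = [0.2000, 0.1000, 0.1000, 0.3000, 0.1000, 0.2000], E[r] = -0.4000, γ^t·E[r] = -0.400000, running G = -0.400000
t=1: π = [0.1700, 0.1300, 0.1400, 0.1600, 0.2200, 0.1800], E[r] = -0.9800, γ^t·E[r] = -0.882000, running G = -1.282000
t=2: π = [0.1610, 0.1400, 0.1440, 0.1700, 0.2120, 0.1730], E[r] = -1.0100, γ^t·E[r] = -0.818100, running G = -2.100100
t=3: π = [0.1627, 0.1385, 0.1453, 0.1678, 0.2141, 0.1716], E[r] = -1.0141, γ^t·E[r] = -0.739279, running G = -2.839379
t=4: π = [0.1623, 0.1386, 0.1449, 0.1685, 0.2142, 0.1716], E[r] = -1.0139, γ^t·E[r] = -0.665246, running G = -3.504625
t=5: π = [0.1624, 0.1386, 0.1449, 0.1684, 0.2142, 0.1717], E[r] = -1.0140, γ^t·E[r] = -0.598750, running G = -4.103375
t=6: π = [0.1623, 0.1386, 0.1449, 0.1684, 0.2142, 0.1717], E[r] = -1.0140, γ^t·E[r] = -0.538873, running G = -4.642248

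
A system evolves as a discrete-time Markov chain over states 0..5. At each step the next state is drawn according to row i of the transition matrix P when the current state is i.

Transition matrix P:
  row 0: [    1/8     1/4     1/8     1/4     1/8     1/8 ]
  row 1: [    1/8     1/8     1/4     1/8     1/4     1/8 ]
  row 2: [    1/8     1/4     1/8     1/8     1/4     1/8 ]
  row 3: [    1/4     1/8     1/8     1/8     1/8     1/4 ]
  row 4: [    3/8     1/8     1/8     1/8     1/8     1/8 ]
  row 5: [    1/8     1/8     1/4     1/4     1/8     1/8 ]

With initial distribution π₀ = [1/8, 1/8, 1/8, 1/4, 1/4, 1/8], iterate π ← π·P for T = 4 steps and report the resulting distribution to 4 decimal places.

t=0: π = [0.1250, 0.1250, 0.1250, 0.2500, 0.2500, 0.1250]
t=1: π = [0.2188, 0.1563, 0.1563, 0.1563, 0.1563, 0.1563]
t=2: π = [0.1836, 0.1719, 0.1641, 0.1719, 0.1641, 0.1445]
t=3: π = [0.1875, 0.1685, 0.1646, 0.1660, 0.1670, 0.1465]
t=4: π = [0.1875, 0.1690, 0.1644, 0.1667, 0.1666, 0.1458]

π = [0.1875, 0.1690, 0.1644, 0.1667, 0.1666, 0.1458]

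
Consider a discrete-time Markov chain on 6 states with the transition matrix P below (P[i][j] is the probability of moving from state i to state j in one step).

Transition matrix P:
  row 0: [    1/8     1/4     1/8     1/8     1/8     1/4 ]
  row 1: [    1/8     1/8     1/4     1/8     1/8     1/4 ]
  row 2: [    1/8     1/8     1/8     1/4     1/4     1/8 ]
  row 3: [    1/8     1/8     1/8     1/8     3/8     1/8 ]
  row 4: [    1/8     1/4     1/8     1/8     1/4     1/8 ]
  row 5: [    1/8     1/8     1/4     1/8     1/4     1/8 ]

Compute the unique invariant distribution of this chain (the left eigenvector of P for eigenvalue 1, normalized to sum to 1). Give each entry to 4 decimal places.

Balance equations π_j = Σ_i π_i·P[i][j]:
  π_0 = 1/8·π_0 + 1/8·π_1 + 1/8·π_2 + 1/8·π_3 + 1/8·π_4 + 1/8·π_5
  π_1 = 1/4·π_0 + 1/8·π_1 + 1/8·π_2 + 1/8·π_3 + 1/4·π_4 + 1/8·π_5
  π_2 = 1/8·π_0 + 1/4·π_1 + 1/8·π_2 + 1/8·π_3 + 1/8·π_4 + 1/4·π_5
  π_3 = 1/8·π_0 + 1/8·π_1 + 1/4·π_2 + 1/8·π_3 + 1/8·π_4 + 1/8·π_5
  π_4 = 1/8·π_0 + 1/8·π_1 + 1/4·π_2 + 3/8·π_3 + 1/4·π_4 + 1/4·π_5
  normalize: π_0 + π_1 + π_2 + π_3 + π_4 + π_5 = 1
Solving the linear system gives exactly π = [1/8, 921/5432, 113/679, 99/679, 1257/5432, 879/5432].

π = [0.1250, 0.1696, 0.1664, 0.1458, 0.2314, 0.1618]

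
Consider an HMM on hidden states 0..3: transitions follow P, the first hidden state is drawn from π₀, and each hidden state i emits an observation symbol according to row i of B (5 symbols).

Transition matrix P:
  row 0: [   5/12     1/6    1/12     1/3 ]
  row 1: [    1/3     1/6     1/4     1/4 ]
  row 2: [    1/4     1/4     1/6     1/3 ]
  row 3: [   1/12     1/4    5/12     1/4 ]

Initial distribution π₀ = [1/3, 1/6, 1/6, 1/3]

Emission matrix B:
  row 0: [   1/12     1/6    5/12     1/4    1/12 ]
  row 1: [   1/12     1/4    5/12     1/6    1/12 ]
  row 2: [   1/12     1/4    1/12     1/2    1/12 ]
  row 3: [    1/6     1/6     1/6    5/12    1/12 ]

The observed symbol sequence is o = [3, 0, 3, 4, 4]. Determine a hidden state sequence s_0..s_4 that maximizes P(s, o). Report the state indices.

path = [3, 3, 2, 3, 2]

t=0: δ = [8.333e-02, 2.778e-02, 8.333e-02, 1.389e-01]  (obs o_0=3)
t=1: δ = [2.894e-03, 2.894e-03, 4.823e-03, 5.787e-03]  ψ = [0, 3, 3, 3]  (obs o_1=0)
t=2: δ = [3.014e-04, 2.411e-04, 1.206e-03, 6.698e-04]  ψ = [0, 3, 3, 2]  (obs o_2=3)
t=3: δ = [2.512e-05, 2.512e-05, 2.326e-05, 3.349e-05]  ψ = [2, 2, 3, 2]  (obs o_3=4)
t=4: δ = [8.721e-07, 6.977e-07, 1.163e-06, 6.977e-07]  ψ = [0, 3, 3, 0]  (obs o_4=4)
backtrack: best end state = 2; path = [3, 3, 2, 3, 2]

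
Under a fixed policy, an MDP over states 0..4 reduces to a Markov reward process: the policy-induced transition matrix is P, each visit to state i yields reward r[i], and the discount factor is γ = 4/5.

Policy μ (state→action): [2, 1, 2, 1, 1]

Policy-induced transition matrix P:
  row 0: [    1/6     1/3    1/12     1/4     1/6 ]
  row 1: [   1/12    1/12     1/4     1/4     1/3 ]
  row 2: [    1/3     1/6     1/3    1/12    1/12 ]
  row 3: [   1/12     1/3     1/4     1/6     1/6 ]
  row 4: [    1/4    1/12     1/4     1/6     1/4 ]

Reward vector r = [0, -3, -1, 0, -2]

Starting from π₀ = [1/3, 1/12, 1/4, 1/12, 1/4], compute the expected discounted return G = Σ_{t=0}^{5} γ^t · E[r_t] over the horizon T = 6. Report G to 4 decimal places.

t=0: π = [0.3333, 0.0833, 0.2500, 0.0833, 0.2500], E[r] = -1.0000, γ^t·E[r] = -1.000000, running G = -1.000000
t=1: π = [0.2153, 0.2083, 0.2153, 0.1806, 0.1806], E[r] = -1.2014, γ^t·E[r] = -0.961111, running G = -1.961111
t=2: π = [0.1852, 0.2002, 0.2321, 0.1840, 0.1985], E[r] = -1.2297, γ^t·E[r] = -0.787037, running G = -2.748148
t=3: π = [0.1899, 0.1950, 0.2385, 0.1794, 0.1972], E[r] = -1.2179, γ^t·E[r] = -0.623556, running G = -3.371704
t=4: π = [0.1916, 0.1955, 0.2382, 0.1789, 0.1957], E[r] = -1.2163, γ^t·E[r] = -0.498189, running G = -3.869893
t=5: π = [0.1915, 0.1958, 0.2379, 0.1791, 0.1957], E[r] = -1.2168, γ^t·E[r] = -0.398714, running G = -4.268607

G = -4.2686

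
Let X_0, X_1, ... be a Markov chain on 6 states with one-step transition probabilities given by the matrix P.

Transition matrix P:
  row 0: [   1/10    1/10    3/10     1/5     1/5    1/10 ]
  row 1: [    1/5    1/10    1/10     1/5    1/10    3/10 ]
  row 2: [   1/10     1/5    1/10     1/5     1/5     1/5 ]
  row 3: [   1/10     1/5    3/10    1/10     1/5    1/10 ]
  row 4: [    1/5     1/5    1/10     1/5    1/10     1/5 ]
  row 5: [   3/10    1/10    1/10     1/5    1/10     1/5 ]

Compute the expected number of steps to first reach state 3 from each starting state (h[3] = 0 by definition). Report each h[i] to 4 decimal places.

First-step conditioning: h[3] = 0; for i ≠ 3, h[i] = 1 + Σ_k P[i][k]·h[k].
  h[0] = 1 + 1/10·h[0] + 1/10·h[1] + 3/10·h[2] + 1/5·h[4] + 1/10·h[5]
  h[1] = 1 + 1/5·h[0] + 1/10·h[1] + 1/10·h[2] + 1/10·h[4] + 3/10·h[5]
  h[2] = 1 + 1/10·h[0] + 1/5·h[1] + 1/10·h[2] + 1/5·h[4] + 1/5·h[5]
  h[4] = 1 + 1/5·h[0] + 1/5·h[1] + 1/10·h[2] + 1/10·h[4] + 1/5·h[5]
  h[5] = 1 + 3/10·h[0] + 1/10·h[1] + 1/10·h[2] + 1/10·h[4] + 1/5·h[5]
Solving the 5×5 linear system over states ≠ 3 gives exactly h = [5, 5, 5, 0, 5, 5] (h[3] = 0 is the target).

h = [5.0000, 5.0000, 5.0000, 0.0000, 5.0000, 5.0000]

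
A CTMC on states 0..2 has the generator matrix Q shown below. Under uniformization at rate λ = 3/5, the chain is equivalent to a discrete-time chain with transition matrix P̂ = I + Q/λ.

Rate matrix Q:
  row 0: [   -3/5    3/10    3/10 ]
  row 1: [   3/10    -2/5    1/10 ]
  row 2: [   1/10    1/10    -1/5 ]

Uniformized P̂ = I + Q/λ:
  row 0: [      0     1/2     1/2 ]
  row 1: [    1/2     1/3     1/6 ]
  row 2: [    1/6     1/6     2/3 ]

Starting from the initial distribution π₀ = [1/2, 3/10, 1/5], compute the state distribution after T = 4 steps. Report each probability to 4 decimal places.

π = [0.2311, 0.2905, 0.4784]

t=0: π = [0.5000, 0.3000, 0.2000]
t=1: π = [0.1833, 0.3833, 0.4333]
t=2: π = [0.2639, 0.2917, 0.4444]
t=3: π = [0.2199, 0.3032, 0.4769]
t=4: π = [0.2311, 0.2905, 0.4784]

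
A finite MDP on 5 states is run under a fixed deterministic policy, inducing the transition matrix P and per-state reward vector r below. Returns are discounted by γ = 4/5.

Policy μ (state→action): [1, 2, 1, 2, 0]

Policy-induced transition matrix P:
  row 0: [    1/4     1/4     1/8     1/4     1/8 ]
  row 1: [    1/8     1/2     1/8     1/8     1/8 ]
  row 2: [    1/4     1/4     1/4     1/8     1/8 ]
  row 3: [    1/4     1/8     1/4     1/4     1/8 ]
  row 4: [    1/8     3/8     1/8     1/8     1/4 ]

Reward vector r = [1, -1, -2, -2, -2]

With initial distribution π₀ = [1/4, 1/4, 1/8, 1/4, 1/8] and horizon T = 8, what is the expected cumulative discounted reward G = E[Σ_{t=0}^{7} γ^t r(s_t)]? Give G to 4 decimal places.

t=0: π = [0.2500, 0.2500, 0.1250, 0.2500, 0.1250], E[r] = -1.0000, γ^t·E[r] = -1.000000, running G = -1.000000
t=1: π = [0.2031, 0.2969, 0.1719, 0.1875, 0.1406], E[r] = -1.0938, γ^t·E[r] = -0.875000, running G = -1.875000
t=2: π = [0.1953, 0.3184, 0.1699, 0.1738, 0.1426], E[r] = -1.0957, γ^t·E[r] = -0.701250, running G = -2.576250
t=3: π = [0.1924, 0.3257, 0.1680, 0.1711, 0.1428], E[r] = -1.0972, γ^t·E[r] = -0.561750, running G = -3.138000
t=4: π = [0.1914, 0.3279, 0.1674, 0.1704, 0.1429], E[r] = -1.0978, γ^t·E[r] = -0.449663, running G = -3.587663
t=5: π = [0.1912, 0.3285, 0.1672, 0.1702, 0.1429], E[r] = -1.0980, γ^t·E[r] = -0.359794, running G = -3.947456
t=6: π = [0.1911, 0.3287, 0.1672, 0.1702, 0.1429], E[r] = -1.0981, γ^t·E[r] = -0.287850, running G = -4.235306
t=7: π = [0.1911, 0.3288, 0.1672, 0.1702, 0.1429], E[r] = -1.0981, γ^t·E[r] = -0.230283, running G = -4.465589

G = -4.4656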